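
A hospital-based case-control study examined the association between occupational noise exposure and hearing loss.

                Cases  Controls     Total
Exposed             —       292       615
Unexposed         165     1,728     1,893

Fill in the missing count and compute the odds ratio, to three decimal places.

The missing cell is in the exposed row: 615 − 292 = 323.
So a = 323, b = 292, c = 165, d = 1728.
OR = (a·d)/(b·c) = (323 × 1728) / (292 × 165) = 558144 / 48180 = 11.58456

11.585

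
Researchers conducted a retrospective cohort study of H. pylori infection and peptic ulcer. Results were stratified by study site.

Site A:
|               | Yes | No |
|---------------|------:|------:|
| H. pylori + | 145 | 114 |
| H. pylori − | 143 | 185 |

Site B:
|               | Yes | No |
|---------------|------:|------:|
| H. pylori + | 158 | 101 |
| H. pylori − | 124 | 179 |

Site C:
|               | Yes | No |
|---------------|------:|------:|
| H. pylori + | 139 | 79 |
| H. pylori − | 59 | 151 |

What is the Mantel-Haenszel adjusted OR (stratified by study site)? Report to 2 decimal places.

OR_MH = Σ(aᵢdᵢ/nᵢ) / Σ(bᵢcᵢ/nᵢ), where nᵢ is the stratum total.
Stratum 1 (Site A): n = 587; a·d/n = 145·185/587 = 45.6985; b·c/n = 114·143/587 = 27.7717
Stratum 2 (Site B): n = 562; a·d/n = 158·179/562 = 50.3238; b·c/n = 101·124/562 = 22.2847
Stratum 3 (Site C): n = 428; a·d/n = 139·151/428 = 49.0397; b·c/n = 79·59/428 = 10.8902
OR_MH = (45.6985 + 50.3238 + 49.0397) / (27.7717 + 22.2847 + 10.8902) = 145.0620 / 60.9466 = 2.38015

2.38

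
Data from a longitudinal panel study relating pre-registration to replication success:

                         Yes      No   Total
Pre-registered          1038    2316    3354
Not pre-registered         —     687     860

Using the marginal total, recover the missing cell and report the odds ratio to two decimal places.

The missing cell is in the unexposed row: 860 − 687 = 173.
So a = 1038, b = 2316, c = 173, d = 687.
OR = (a·d)/(b·c) = (1038 × 687) / (2316 × 173) = 713106 / 400668 = 1.77979

1.78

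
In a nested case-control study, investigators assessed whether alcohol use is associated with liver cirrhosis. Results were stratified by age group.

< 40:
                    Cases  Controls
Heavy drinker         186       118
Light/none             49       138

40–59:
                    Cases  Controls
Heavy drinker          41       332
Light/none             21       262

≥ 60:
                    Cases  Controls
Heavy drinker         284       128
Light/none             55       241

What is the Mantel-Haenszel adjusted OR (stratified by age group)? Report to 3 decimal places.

5.111

OR_MH = Σ(aᵢdᵢ/nᵢ) / Σ(bᵢcᵢ/nᵢ), where nᵢ is the stratum total.
Stratum 1 (< 40): n = 491; a·d/n = 186·138/491 = 52.2770; b·c/n = 118·49/491 = 11.7760
Stratum 2 (40–59): n = 656; a·d/n = 41·262/656 = 16.3750; b·c/n = 332·21/656 = 10.6280
Stratum 3 (≥ 60): n = 708; a·d/n = 284·241/708 = 96.6723; b·c/n = 128·55/708 = 9.9435
OR_MH = (52.2770 + 16.3750 + 96.6723) / (11.7760 + 10.6280 + 9.9435) = 165.3243 / 32.3475 = 5.11088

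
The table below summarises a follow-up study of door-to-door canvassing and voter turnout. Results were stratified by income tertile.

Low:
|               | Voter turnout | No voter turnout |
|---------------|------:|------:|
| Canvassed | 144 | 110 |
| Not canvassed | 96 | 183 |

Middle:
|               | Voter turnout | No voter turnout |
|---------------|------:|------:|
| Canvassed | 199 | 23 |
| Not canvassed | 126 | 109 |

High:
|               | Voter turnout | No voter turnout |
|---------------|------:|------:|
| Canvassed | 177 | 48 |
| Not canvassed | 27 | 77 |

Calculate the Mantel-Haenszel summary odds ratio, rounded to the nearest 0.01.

4.60

OR_MH = Σ(aᵢdᵢ/nᵢ) / Σ(bᵢcᵢ/nᵢ), where nᵢ is the stratum total.
Stratum 1 (Low): n = 533; a·d/n = 144·183/533 = 49.4409; b·c/n = 110·96/533 = 19.8124
Stratum 2 (Middle): n = 457; a·d/n = 199·109/457 = 47.4639; b·c/n = 23·126/457 = 6.3414
Stratum 3 (High): n = 329; a·d/n = 177·77/329 = 41.4255; b·c/n = 48·27/329 = 3.9392
OR_MH = (49.4409 + 47.4639 + 41.4255) / (19.8124 + 6.3414 + 3.9392) = 138.3303 / 30.0929 = 4.59677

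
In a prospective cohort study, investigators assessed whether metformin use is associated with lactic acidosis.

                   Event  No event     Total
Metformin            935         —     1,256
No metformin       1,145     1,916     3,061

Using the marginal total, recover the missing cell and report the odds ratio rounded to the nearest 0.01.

4.87

The missing cell is in the exposed row: 1256 − 935 = 321.
So a = 935, b = 321, c = 1145, d = 1916.
OR = (a·d)/(b·c) = (935 × 1916) / (321 × 1145) = 1791460 / 367545 = 4.87412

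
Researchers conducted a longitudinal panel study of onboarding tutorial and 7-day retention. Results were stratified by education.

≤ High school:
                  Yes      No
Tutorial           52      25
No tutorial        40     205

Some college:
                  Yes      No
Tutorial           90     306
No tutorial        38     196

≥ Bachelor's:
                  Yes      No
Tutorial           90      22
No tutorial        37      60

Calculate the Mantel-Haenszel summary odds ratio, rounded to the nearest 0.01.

OR_MH = Σ(aᵢdᵢ/nᵢ) / Σ(bᵢcᵢ/nᵢ), where nᵢ is the stratum total.
Stratum 1 (≤ High school): n = 322; a·d/n = 52·205/322 = 33.1056; b·c/n = 25·40/322 = 3.1056
Stratum 2 (Some college): n = 630; a·d/n = 90·196/630 = 28.0000; b·c/n = 306·38/630 = 18.4571
Stratum 3 (≥ Bachelor's): n = 209; a·d/n = 90·60/209 = 25.8373; b·c/n = 22·37/209 = 3.8947
OR_MH = (33.1056 + 28.0000 + 25.8373) / (3.1056 + 18.4571 + 3.8947) = 86.9429 / 25.4575 = 3.41522

3.42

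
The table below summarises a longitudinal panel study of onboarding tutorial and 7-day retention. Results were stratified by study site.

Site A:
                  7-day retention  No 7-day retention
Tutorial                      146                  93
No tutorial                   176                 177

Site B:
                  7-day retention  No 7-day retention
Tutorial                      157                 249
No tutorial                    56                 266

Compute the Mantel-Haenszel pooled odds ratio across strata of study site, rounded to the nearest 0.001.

2.158

OR_MH = Σ(aᵢdᵢ/nᵢ) / Σ(bᵢcᵢ/nᵢ), where nᵢ is the stratum total.
Stratum 1 (Site A): n = 592; a·d/n = 146·177/592 = 43.6520; b·c/n = 93·176/592 = 27.6486
Stratum 2 (Site B): n = 728; a·d/n = 157·266/728 = 57.3654; b·c/n = 249·56/728 = 19.1538
OR_MH = (43.6520 + 57.3654) / (27.6486 + 19.1538) = 101.0174 / 46.8025 = 2.15838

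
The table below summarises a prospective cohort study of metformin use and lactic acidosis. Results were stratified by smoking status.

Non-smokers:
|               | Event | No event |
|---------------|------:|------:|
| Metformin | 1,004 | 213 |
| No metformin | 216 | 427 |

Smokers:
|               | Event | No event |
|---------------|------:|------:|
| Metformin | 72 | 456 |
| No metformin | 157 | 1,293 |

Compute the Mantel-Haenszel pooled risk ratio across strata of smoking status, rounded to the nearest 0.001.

RR_MH = Σ(aᵢ·n₀ᵢ/nᵢ) / Σ(cᵢ·n₁ᵢ/nᵢ), with n₁ᵢ = aᵢ+bᵢ (exposed), n₀ᵢ = cᵢ+dᵢ (unexposed), nᵢ = n₁ᵢ+n₀ᵢ.
Stratum 1 (Non-smokers): n₁ = 1217, n₀ = 643, n = 1860; a·n₀/n = 1004·643/1860 = 347.0817; c·n₁/n = 216·1217/1860 = 141.3290
Stratum 2 (Smokers): n₁ = 528, n₀ = 1450, n = 1978; a·n₀/n = 72·1450/1978 = 52.7806; c·n₁/n = 157·528/1978 = 41.9090
RR_MH = (347.0817 + 52.7806) / (141.3290 + 41.9090) = 399.8623 / 183.2380 = 2.18220

2.182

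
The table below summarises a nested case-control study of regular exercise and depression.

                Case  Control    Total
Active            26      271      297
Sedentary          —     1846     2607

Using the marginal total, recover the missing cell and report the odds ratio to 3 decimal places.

The missing cell is in the unexposed row: 2607 − 1846 = 761.
So a = 26, b = 271, c = 761, d = 1846.
OR = (a·d)/(b·c) = (26 × 1846) / (271 × 761) = 47996 / 206231 = 0.23273

0.233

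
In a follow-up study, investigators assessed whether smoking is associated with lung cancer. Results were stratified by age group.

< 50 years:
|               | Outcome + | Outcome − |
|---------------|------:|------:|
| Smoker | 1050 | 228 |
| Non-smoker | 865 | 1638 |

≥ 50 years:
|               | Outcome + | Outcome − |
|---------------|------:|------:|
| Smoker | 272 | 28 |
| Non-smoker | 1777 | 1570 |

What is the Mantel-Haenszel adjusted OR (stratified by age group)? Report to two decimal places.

8.69

OR_MH = Σ(aᵢdᵢ/nᵢ) / Σ(bᵢcᵢ/nᵢ), where nᵢ is the stratum total.
Stratum 1 (< 50 years): n = 3781; a·d/n = 1050·1638/3781 = 454.8797; b·c/n = 228·865/3781 = 52.1608
Stratum 2 (≥ 50 years): n = 3647; a·d/n = 272·1570/3647 = 117.0935; b·c/n = 28·1777/3647 = 13.6430
OR_MH = (454.8797 + 117.0935) / (52.1608 + 13.6430) = 571.9732 / 65.8038 = 8.69210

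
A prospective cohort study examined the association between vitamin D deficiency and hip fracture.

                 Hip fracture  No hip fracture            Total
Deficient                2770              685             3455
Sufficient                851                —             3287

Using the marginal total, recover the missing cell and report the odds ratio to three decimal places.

11.575

The missing cell is in the unexposed row: 3287 − 851 = 2436.
So a = 2770, b = 685, c = 851, d = 2436.
OR = (a·d)/(b·c) = (2770 × 2436) / (685 × 851) = 6747720 / 582935 = 11.57542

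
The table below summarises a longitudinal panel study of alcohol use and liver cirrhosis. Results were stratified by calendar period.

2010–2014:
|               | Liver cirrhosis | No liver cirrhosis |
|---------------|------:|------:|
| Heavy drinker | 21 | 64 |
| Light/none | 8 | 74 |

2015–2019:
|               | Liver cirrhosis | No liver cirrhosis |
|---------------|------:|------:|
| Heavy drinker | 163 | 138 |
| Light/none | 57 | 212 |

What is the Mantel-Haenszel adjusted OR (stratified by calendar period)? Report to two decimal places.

OR_MH = Σ(aᵢdᵢ/nᵢ) / Σ(bᵢcᵢ/nᵢ), where nᵢ is the stratum total.
Stratum 1 (2010–2014): n = 167; a·d/n = 21·74/167 = 9.3054; b·c/n = 64·8/167 = 3.0659
Stratum 2 (2015–2019): n = 570; a·d/n = 163·212/570 = 60.6246; b·c/n = 138·57/570 = 13.8000
OR_MH = (9.3054 + 60.6246) / (3.0659 + 13.8000) = 69.9300 / 16.8659 = 4.14624

4.15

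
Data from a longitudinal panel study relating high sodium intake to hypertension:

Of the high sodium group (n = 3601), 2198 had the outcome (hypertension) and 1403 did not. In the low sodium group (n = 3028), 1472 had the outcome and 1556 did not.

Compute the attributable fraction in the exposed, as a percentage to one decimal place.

20.4

From the description: a = 2198, b = 1403, c = 1472, d = 1556.
Risk in exposed = 2198/3601 = 0.61039; risk in unexposed = 1472/3028 = 0.48613.
RR = 0.61039/0.48613 = 1.25560
AR% = (RR − 1)/RR × 100 = (1.25560 − 1)/1.25560 × 100 = 20.3570%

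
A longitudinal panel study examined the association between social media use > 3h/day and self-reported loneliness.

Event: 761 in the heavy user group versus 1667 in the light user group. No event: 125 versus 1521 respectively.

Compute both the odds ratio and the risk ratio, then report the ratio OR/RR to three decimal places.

From the description: a = 761, b = 125, c = 1667, d = 1521.
OR = (761·1521)/(125·1667) = 1157481/208375 = 5.55480
Risk in exposed = 761/886 = 0.85892; risk in unexposed = 1667/3188 = 0.52290; RR = 1.64261
OR/RR = 5.55480 / 1.64261 = 3.38170
The outcome is not rare, so the OR lies further from 1 than the RR.

3.382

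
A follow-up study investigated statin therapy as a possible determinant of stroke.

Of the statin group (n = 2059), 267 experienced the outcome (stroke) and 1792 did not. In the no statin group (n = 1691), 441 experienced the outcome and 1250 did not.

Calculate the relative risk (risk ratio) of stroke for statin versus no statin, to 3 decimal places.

0.497

From the description: a = 267, b = 1792, c = 441, d = 1250.
Risk in exposed = 267/2059 = 0.12967; risk in unexposed = 441/1691 = 0.26079.
RR = 0.12967 / 0.26079 = 0.49723
The risk is 50% lower among the exposed than among the unexposed.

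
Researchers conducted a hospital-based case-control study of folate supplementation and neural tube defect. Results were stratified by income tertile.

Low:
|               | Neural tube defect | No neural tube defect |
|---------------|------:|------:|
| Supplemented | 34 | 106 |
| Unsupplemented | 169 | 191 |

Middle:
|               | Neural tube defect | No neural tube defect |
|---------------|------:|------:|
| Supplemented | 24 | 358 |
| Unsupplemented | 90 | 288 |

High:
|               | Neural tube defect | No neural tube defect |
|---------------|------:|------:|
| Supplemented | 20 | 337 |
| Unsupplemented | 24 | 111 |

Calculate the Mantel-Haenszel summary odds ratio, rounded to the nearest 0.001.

OR_MH = Σ(aᵢdᵢ/nᵢ) / Σ(bᵢcᵢ/nᵢ), where nᵢ is the stratum total.
Stratum 1 (Low): n = 500; a·d/n = 34·191/500 = 12.9880; b·c/n = 106·169/500 = 35.8280
Stratum 2 (Middle): n = 760; a·d/n = 24·288/760 = 9.0947; b·c/n = 358·90/760 = 42.3947
Stratum 3 (High): n = 492; a·d/n = 20·111/492 = 4.5122; b·c/n = 337·24/492 = 16.4390
OR_MH = (12.9880 + 9.0947 + 4.5122) / (35.8280 + 42.3947 + 16.4390) = 26.5949 / 94.6618 = 0.28095

0.281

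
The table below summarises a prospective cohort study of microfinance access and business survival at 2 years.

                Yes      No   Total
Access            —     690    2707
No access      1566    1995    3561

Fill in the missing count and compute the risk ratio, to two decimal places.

1.69

The missing cell is in the exposed row: 2707 − 690 = 2017.
So a = 2017, b = 690, c = 1566, d = 1995.
RR = [a/(a+b)] / [c/(c+d)] = (2017/2707) / (1566/3561) = 0.74511/0.43976 = 1.69433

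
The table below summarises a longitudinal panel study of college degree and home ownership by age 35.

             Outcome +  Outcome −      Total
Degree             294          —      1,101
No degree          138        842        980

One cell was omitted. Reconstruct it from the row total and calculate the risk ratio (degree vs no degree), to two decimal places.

The missing cell is in the exposed row: 1101 − 294 = 807.
So a = 294, b = 807, c = 138, d = 842.
RR = [a/(a+b)] / [c/(c+d)] = (294/1101) / (138/980) = 0.26703/0.14082 = 1.89630

1.90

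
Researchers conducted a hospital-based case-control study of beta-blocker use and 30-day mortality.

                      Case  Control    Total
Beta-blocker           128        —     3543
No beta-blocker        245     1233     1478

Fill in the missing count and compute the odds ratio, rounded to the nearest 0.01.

0.19

The missing cell is in the exposed row: 3543 − 128 = 3415.
So a = 128, b = 3415, c = 245, d = 1233.
OR = (a·d)/(b·c) = (128 × 1233) / (3415 × 245) = 157824 / 836675 = 0.18863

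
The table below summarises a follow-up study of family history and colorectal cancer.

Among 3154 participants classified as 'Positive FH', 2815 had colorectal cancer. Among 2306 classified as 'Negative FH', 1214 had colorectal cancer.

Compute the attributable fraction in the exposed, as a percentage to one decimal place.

41.0

From the description: a = 2815, b = 339, c = 1214, d = 1092.
Risk in exposed = 2815/3154 = 0.89252; risk in unexposed = 1214/2306 = 0.52645.
RR = 0.89252/0.52645 = 1.69534
AR% = (RR − 1)/RR × 100 = (1.69534 − 1)/1.69534 × 100 = 41.0149%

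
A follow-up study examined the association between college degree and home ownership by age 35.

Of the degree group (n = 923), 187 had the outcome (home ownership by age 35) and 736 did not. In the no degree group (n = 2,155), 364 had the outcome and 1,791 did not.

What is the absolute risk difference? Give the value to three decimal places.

0.034

From the description: a = 187, b = 736, c = 364, d = 1791.
Risk in exposed = 187/923 = 0.202600; risk in unexposed = 364/2155 = 0.168910.
Risk difference = 0.202600 − 0.168910 = 0.033691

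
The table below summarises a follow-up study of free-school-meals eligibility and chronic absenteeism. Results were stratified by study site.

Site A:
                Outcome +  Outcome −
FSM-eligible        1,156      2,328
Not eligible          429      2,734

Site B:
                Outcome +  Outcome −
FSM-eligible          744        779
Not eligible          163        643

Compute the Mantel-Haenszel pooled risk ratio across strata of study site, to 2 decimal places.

RR_MH = Σ(aᵢ·n₀ᵢ/nᵢ) / Σ(cᵢ·n₁ᵢ/nᵢ), with n₁ᵢ = aᵢ+bᵢ (exposed), n₀ᵢ = cᵢ+dᵢ (unexposed), nᵢ = n₁ᵢ+n₀ᵢ.
Stratum 1 (Site A): n₁ = 3484, n₀ = 3163, n = 6647; a·n₀/n = 1156·3163/6647 = 550.0870; c·n₁/n = 429·3484/6647 = 224.8587
Stratum 2 (Site B): n₁ = 1523, n₀ = 806, n = 2329; a·n₀/n = 744·806/2329 = 257.4770; c·n₁/n = 163·1523/2329 = 106.5904
RR_MH = (550.0870 + 257.4770) / (224.8587 + 106.5904) = 807.5640 / 331.4491 = 2.43646

2.44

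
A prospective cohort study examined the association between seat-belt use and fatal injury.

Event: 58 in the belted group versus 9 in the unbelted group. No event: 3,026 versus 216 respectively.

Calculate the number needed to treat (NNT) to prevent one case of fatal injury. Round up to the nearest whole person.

48

Risk in treated group = 58/3084 = 0.01881; risk in control = 9/225 = 0.04000.
Absolute risk reduction = 0.04000 − 0.01881 = 0.02119
NNT = 1 / ARR = 1 / 0.02119 = 47.185 → round up → 48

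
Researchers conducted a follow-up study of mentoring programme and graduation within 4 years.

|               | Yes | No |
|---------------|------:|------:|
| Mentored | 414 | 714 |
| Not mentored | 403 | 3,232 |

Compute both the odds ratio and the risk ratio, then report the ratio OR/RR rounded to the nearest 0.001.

Cells: a = 414, b = 714, c = 403, d = 3232.
OR = (414·3232)/(714·403) = 1338048/287742 = 4.65017
Risk in exposed = 414/1128 = 0.36702; risk in unexposed = 403/3635 = 0.11087; RR = 3.31048
OR/RR = 4.65017 / 3.31048 = 1.40468
The outcome is not rare, so the OR lies further from 1 than the RR.

1.405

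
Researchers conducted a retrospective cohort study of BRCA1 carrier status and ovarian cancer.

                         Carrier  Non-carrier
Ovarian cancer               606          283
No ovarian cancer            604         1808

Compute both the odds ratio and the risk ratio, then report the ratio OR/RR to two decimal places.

1.73

Reading the table with exposure as columns: a = 606 (Carrier, case), b = 604 (Carrier, non-case), c = 283 (Non-carrier, case), d = 1808.
OR = (606·1808)/(604·283) = 1095648/170932 = 6.40985
Risk in exposed = 606/1210 = 0.50083; risk in unexposed = 283/2091 = 0.13534; RR = 3.70045
OR/RR = 6.40985 / 3.70045 = 1.73218
The outcome is not rare, so the OR lies further from 1 than the RR.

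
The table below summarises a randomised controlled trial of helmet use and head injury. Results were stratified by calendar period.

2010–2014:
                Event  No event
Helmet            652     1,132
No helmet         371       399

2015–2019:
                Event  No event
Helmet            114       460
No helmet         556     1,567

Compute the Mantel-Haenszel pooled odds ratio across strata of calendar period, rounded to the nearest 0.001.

0.648

OR_MH = Σ(aᵢdᵢ/nᵢ) / Σ(bᵢcᵢ/nᵢ), where nᵢ is the stratum total.
Stratum 1 (2010–2014): n = 2554; a·d/n = 652·399/2554 = 101.8590; b·c/n = 1132·371/2554 = 164.4370
Stratum 2 (2015–2019): n = 2697; a·d/n = 114·1567/2697 = 66.2358; b·c/n = 460·556/2697 = 94.8313
OR_MH = (101.8590 + 66.2358) / (164.4370 + 94.8313) = 168.0949 / 259.2683 = 0.64834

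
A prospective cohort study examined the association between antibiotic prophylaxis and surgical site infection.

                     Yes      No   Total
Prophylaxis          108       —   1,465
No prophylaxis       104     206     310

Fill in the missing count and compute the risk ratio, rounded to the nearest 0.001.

The missing cell is in the exposed row: 1465 − 108 = 1357.
So a = 108, b = 1357, c = 104, d = 206.
RR = [a/(a+b)] / [c/(c+d)] = (108/1465) / (104/310) = 0.07372/0.33548 = 0.21974

0.220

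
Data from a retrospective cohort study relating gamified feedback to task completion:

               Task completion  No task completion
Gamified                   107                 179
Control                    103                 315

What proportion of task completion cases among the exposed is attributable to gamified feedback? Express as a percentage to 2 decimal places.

Cells: a = 107, b = 179, c = 103, d = 315.
Risk in exposed = 107/286 = 0.37413; risk in unexposed = 103/418 = 0.24641.
RR = 0.37413/0.24641 = 1.51830
AR% = (RR − 1)/RR × 100 = (1.51830 − 1)/1.51830 × 100 = 34.1367%

34.14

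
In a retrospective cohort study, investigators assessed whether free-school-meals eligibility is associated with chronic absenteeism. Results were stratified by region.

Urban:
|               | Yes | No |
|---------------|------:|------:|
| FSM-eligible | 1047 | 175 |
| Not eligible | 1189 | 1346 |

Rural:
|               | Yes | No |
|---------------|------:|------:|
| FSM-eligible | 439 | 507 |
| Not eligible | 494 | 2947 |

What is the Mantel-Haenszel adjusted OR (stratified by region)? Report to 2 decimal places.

5.96

OR_MH = Σ(aᵢdᵢ/nᵢ) / Σ(bᵢcᵢ/nᵢ), where nᵢ is the stratum total.
Stratum 1 (Urban): n = 3757; a·d/n = 1047·1346/3757 = 375.1030; b·c/n = 175·1189/3757 = 55.3833
Stratum 2 (Rural): n = 4387; a·d/n = 439·2947/4387 = 294.9015; b·c/n = 507·494/4387 = 57.0910
OR_MH = (375.1030 + 294.9015) / (55.3833 + 57.0910) = 670.0045 / 112.4742 = 5.95696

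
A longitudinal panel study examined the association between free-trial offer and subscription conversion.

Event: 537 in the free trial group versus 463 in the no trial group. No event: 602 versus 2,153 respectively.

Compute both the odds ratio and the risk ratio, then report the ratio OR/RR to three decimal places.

From the description: a = 537, b = 602, c = 463, d = 2153.
OR = (537·2153)/(602·463) = 1156161/278726 = 4.14802
Risk in exposed = 537/1139 = 0.47147; risk in unexposed = 463/2616 = 0.17699; RR = 2.66383
OR/RR = 4.14802 / 2.66383 = 1.55716
The outcome is not rare, so the OR lies further from 1 than the RR.

1.557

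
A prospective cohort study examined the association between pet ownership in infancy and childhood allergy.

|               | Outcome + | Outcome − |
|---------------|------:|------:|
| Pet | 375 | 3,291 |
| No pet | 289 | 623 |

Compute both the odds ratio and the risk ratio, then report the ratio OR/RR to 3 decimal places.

0.761

Cells: a = 375, b = 3291, c = 289, d = 623.
OR = (375·623)/(3291·289) = 233625/951099 = 0.24564
Risk in exposed = 375/3666 = 0.10229; risk in unexposed = 289/912 = 0.31689; RR = 0.32280
OR/RR = 0.24564 / 0.32280 = 0.76095
The outcome is not rare, so the OR lies further from 1 than the RR.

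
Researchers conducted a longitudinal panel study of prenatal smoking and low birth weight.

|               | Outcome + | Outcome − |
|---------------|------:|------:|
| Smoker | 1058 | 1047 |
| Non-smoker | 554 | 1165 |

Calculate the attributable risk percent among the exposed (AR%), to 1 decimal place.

Cells: a = 1058, b = 1047, c = 554, d = 1165.
Risk in exposed = 1058/2105 = 0.50261; risk in unexposed = 554/1719 = 0.32228.
RR = 0.50261/0.32228 = 1.55955
AR% = (RR − 1)/RR × 100 = (1.55955 − 1)/1.55955 × 100 = 35.8790%

35.9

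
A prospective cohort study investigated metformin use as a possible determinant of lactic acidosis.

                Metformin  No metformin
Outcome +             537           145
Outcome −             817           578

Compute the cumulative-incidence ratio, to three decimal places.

Reading the table with exposure as columns: a = 537 (Metformin, case), b = 817 (Metformin, non-case), c = 145 (No metformin, case), d = 578.
Risk in exposed = 537/1354 = 0.39660; risk in unexposed = 145/723 = 0.20055.
RR = 0.39660 / 0.20055 = 1.97754
The risk among the exposed is 1.98 times that among the unexposed.

1.978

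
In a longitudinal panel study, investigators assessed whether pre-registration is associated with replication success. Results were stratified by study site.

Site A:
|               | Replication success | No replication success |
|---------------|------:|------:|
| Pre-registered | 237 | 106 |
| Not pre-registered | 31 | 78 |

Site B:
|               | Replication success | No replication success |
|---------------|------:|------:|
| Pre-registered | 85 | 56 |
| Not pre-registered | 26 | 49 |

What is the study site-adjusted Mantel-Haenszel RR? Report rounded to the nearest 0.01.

RR_MH = Σ(aᵢ·n₀ᵢ/nᵢ) / Σ(cᵢ·n₁ᵢ/nᵢ), with n₁ᵢ = aᵢ+bᵢ (exposed), n₀ᵢ = cᵢ+dᵢ (unexposed), nᵢ = n₁ᵢ+n₀ᵢ.
Stratum 1 (Site A): n₁ = 343, n₀ = 109, n = 452; a·n₀/n = 237·109/452 = 57.1527; c·n₁/n = 31·343/452 = 23.5243
Stratum 2 (Site B): n₁ = 141, n₀ = 75, n = 216; a·n₀/n = 85·75/216 = 29.5139; c·n₁/n = 26·141/216 = 16.9722
RR_MH = (57.1527 + 29.5139) / (23.5243 + 16.9722) = 86.6665 / 40.4966 = 2.14010

2.14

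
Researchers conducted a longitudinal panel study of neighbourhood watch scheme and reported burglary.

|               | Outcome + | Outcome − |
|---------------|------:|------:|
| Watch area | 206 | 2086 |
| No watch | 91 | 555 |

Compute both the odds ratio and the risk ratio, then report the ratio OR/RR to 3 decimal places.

Cells: a = 206, b = 2086, c = 91, d = 555.
OR = (206·555)/(2086·91) = 114330/189826 = 0.60229
Risk in exposed = 206/2292 = 0.08988; risk in unexposed = 91/646 = 0.14087; RR = 0.63803
OR/RR = 0.60229 / 0.63803 = 0.94398
The outcome is not rare, so the OR lies further from 1 than the RR.

0.944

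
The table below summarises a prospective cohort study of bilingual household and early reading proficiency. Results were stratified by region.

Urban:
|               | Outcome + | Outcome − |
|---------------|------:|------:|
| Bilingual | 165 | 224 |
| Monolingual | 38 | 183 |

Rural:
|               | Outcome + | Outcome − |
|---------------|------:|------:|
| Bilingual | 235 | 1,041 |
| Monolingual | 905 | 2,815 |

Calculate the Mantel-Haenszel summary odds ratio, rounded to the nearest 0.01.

OR_MH = Σ(aᵢdᵢ/nᵢ) / Σ(bᵢcᵢ/nᵢ), where nᵢ is the stratum total.
Stratum 1 (Urban): n = 610; a·d/n = 165·183/610 = 49.5000; b·c/n = 224·38/610 = 13.9541
Stratum 2 (Rural): n = 4996; a·d/n = 235·2815/4996 = 132.4109; b·c/n = 1041·905/4996 = 188.5719
OR_MH = (49.5000 + 132.4109) / (13.9541 + 188.5719) = 181.9109 / 202.5260 = 0.89821

0.90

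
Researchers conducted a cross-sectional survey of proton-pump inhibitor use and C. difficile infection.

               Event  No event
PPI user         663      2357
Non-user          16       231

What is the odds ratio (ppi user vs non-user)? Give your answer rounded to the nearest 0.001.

Cells: a = 663, b = 2357, c = 16, d = 231.
OR = (a·d)/(b·c) = (663 × 231) / (2357 × 16) = 153153 / 37712 = 4.06112
The odds of C. difficile infection are about 4.06 times as high in the ppi user group.

4.061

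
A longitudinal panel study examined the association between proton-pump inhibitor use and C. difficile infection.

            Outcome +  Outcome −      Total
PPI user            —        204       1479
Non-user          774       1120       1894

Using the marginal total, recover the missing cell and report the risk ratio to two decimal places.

2.11

The missing cell is in the exposed row: 1479 − 204 = 1275.
So a = 1275, b = 204, c = 774, d = 1120.
RR = [a/(a+b)] / [c/(c+d)] = (1275/1479) / (774/1894) = 0.86207/0.40866 = 2.10951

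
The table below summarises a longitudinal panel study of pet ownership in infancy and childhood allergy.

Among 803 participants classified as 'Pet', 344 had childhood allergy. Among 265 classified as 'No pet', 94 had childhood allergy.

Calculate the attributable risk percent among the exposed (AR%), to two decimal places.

17.20

From the description: a = 344, b = 459, c = 94, d = 171.
Risk in exposed = 344/803 = 0.42839; risk in unexposed = 94/265 = 0.35472.
RR = 0.42839/0.35472 = 1.20771
AR% = (RR − 1)/RR × 100 = (1.20771 − 1)/1.20771 × 100 = 17.1983%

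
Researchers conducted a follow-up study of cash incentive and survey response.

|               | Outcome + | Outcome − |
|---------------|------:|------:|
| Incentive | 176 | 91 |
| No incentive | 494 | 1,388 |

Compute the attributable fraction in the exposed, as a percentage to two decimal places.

60.18

Cells: a = 176, b = 91, c = 494, d = 1388.
Risk in exposed = 176/267 = 0.65918; risk in unexposed = 494/1882 = 0.26249.
RR = 0.65918/0.26249 = 2.51127
AR% = (RR − 1)/RR × 100 = (2.51127 − 1)/2.51127 × 100 = 60.1796%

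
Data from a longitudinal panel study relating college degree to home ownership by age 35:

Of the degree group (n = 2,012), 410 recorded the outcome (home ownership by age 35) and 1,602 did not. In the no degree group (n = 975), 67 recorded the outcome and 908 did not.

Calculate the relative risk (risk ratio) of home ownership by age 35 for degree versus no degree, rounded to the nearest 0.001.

2.965

From the description: a = 410, b = 1602, c = 67, d = 908.
Risk in exposed = 410/2012 = 0.20378; risk in unexposed = 67/975 = 0.06872.
RR = 0.20378 / 0.06872 = 2.96542
The risk among the exposed is 2.97 times that among the unexposed.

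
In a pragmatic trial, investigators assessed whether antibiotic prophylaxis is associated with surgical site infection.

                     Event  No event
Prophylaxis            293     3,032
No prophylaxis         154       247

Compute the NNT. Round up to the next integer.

4

Risk in treated group = 293/3325 = 0.08812; risk in control = 154/401 = 0.38404.
Absolute risk reduction = 0.38404 − 0.08812 = 0.29592
NNT = 1 / ARR = 1 / 0.29592 = 3.379 → round up → 4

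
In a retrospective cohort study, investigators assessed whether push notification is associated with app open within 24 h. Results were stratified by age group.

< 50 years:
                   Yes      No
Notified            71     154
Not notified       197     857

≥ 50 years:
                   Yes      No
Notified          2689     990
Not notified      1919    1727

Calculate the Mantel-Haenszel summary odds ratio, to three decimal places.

2.408

OR_MH = Σ(aᵢdᵢ/nᵢ) / Σ(bᵢcᵢ/nᵢ), where nᵢ is the stratum total.
Stratum 1 (< 50 years): n = 1279; a·d/n = 71·857/1279 = 47.5739; b·c/n = 154·197/1279 = 23.7201
Stratum 2 (≥ 50 years): n = 7325; a·d/n = 2689·1727/7325 = 633.9799; b·c/n = 990·1919/7325 = 259.3597
OR_MH = (47.5739 + 633.9799) / (23.7201 + 259.3597) = 681.5538 / 283.0798 = 2.40764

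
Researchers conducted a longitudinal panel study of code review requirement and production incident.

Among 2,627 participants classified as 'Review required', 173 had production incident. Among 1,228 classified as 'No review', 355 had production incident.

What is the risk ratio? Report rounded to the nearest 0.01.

0.23

From the description: a = 173, b = 2454, c = 355, d = 873.
Risk in exposed = 173/2627 = 0.06585; risk in unexposed = 355/1228 = 0.28909.
RR = 0.06585 / 0.28909 = 0.22780
The risk is 77% lower among the exposed than among the unexposed.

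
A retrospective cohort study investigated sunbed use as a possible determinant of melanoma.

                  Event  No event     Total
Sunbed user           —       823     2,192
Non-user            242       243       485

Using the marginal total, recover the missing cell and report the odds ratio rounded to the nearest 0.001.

1.670

The missing cell is in the exposed row: 2192 − 823 = 1369.
So a = 1369, b = 823, c = 242, d = 243.
OR = (a·d)/(b·c) = (1369 × 243) / (823 × 242) = 332667 / 199166 = 1.67030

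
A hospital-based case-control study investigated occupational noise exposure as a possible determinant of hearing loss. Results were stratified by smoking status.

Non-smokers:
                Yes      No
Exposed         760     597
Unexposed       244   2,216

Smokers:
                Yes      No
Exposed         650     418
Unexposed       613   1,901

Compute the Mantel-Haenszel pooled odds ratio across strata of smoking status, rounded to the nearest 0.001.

7.167

OR_MH = Σ(aᵢdᵢ/nᵢ) / Σ(bᵢcᵢ/nᵢ), where nᵢ is the stratum total.
Stratum 1 (Non-smokers): n = 3817; a·d/n = 760·2216/3817 = 441.2261; b·c/n = 597·244/3817 = 38.1630
Stratum 2 (Smokers): n = 3582; a·d/n = 650·1901/3582 = 344.9609; b·c/n = 418·613/3582 = 71.5338
OR_MH = (441.2261 + 344.9609) / (38.1630 + 71.5338) = 786.1870 / 109.6967 = 7.16691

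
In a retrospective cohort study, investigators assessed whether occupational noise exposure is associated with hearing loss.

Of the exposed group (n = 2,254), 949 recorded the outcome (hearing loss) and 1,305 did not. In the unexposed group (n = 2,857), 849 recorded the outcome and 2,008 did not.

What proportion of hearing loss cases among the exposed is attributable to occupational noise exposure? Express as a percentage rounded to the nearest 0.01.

From the description: a = 949, b = 1305, c = 849, d = 2008.
Risk in exposed = 949/2254 = 0.42103; risk in unexposed = 849/2857 = 0.29716.
RR = 0.42103/0.29716 = 1.41682
AR% = (RR − 1)/RR × 100 = (1.41682 − 1)/1.41682 × 100 = 29.4194%

29.42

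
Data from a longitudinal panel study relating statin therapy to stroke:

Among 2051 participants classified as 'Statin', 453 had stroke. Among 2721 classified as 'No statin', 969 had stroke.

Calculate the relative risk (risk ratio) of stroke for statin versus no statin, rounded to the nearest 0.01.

From the description: a = 453, b = 1598, c = 969, d = 1752.
Risk in exposed = 453/2051 = 0.22087; risk in unexposed = 969/2721 = 0.35612.
RR = 0.22087 / 0.35612 = 0.62021
The risk is 38% lower among the exposed than among the unexposed.

0.62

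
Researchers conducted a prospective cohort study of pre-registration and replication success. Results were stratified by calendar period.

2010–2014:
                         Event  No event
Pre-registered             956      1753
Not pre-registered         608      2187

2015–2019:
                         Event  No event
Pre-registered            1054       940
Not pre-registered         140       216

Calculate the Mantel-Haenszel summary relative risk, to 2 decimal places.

RR_MH = Σ(aᵢ·n₀ᵢ/nᵢ) / Σ(cᵢ·n₁ᵢ/nᵢ), with n₁ᵢ = aᵢ+bᵢ (exposed), n₀ᵢ = cᵢ+dᵢ (unexposed), nᵢ = n₁ᵢ+n₀ᵢ.
Stratum 1 (2010–2014): n₁ = 2709, n₀ = 2795, n = 5504; a·n₀/n = 956·2795/5504 = 485.4688; c·n₁/n = 608·2709/5504 = 299.2500
Stratum 2 (2015–2019): n₁ = 1994, n₀ = 356, n = 2350; a·n₀/n = 1054·356/2350 = 159.6698; c·n₁/n = 140·1994/2350 = 118.7915
RR_MH = (485.4688 + 159.6698) / (299.2500 + 118.7915) = 645.1385 / 418.0415 = 1.54324

1.54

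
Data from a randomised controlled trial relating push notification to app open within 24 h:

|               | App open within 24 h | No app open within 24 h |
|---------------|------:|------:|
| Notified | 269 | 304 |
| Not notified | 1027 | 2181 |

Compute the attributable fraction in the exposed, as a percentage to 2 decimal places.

Cells: a = 269, b = 304, c = 1027, d = 2181.
Risk in exposed = 269/573 = 0.46946; risk in unexposed = 1027/3208 = 0.32014.
RR = 0.46946/0.32014 = 1.46643
AR% = (RR − 1)/RR × 100 = (1.46643 − 1)/1.46643 × 100 = 31.8072%

31.81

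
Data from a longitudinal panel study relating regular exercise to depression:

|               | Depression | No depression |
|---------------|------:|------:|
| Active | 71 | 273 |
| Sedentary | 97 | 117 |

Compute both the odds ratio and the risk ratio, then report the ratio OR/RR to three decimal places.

0.689

Cells: a = 71, b = 273, c = 97, d = 117.
OR = (71·117)/(273·97) = 8307/26481 = 0.31370
Risk in exposed = 71/344 = 0.20640; risk in unexposed = 97/214 = 0.45327; RR = 0.45535
OR/RR = 0.31370 / 0.45535 = 0.68892
The outcome is not rare, so the OR lies further from 1 than the RR.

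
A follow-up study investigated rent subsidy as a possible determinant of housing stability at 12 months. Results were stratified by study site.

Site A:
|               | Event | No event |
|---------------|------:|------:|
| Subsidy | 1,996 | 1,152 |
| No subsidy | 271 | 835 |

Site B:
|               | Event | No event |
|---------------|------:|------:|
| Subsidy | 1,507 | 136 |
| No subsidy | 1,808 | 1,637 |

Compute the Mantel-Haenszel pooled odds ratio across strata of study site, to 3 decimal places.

7.202

OR_MH = Σ(aᵢdᵢ/nᵢ) / Σ(bᵢcᵢ/nᵢ), where nᵢ is the stratum total.
Stratum 1 (Site A): n = 4254; a·d/n = 1996·835/4254 = 391.7866; b·c/n = 1152·271/4254 = 73.3879
Stratum 2 (Site B): n = 5088; a·d/n = 1507·1637/5088 = 484.8583; b·c/n = 136·1808/5088 = 48.3270
OR_MH = (391.7866 + 484.8583) / (73.3879 + 48.3270) = 876.6448 / 121.7149 = 7.20244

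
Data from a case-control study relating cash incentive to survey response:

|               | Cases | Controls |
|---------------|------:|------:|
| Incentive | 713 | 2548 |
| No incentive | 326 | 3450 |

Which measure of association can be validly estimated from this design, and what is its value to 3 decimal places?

Cells: a = 713, b = 2548, c = 326, d = 3450.
This is a case-control study: participants were sampled on outcome status, so risks in the source population cannot be estimated directly — relative risk is not valid here. The odds ratio is the appropriate measure.
OR = (a·d)/(b·c) = (713 × 3450) / (2548 × 326) = 2459850 / 830648 = 2.96136

2.961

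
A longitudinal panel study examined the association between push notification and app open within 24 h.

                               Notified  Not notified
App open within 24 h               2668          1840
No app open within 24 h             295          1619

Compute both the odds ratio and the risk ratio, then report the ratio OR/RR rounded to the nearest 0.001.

Reading the table with exposure as columns: a = 2668 (Notified, case), b = 295 (Notified, non-case), c = 1840 (Not notified, case), d = 1619.
OR = (2668·1619)/(295·1840) = 4319492/542800 = 7.95780
Risk in exposed = 2668/2963 = 0.90044; risk in unexposed = 1840/3459 = 0.53195; RR = 1.69273
OR/RR = 7.95780 / 1.69273 = 4.70117
The outcome is not rare, so the OR lies further from 1 than the RR.

4.701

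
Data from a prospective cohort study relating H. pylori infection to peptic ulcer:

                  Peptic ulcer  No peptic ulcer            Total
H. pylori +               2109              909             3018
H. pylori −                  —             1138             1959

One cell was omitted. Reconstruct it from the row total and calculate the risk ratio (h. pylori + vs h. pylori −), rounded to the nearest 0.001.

The missing cell is in the unexposed row: 1959 − 1138 = 821.
So a = 2109, b = 909, c = 821, d = 1138.
RR = [a/(a+b)] / [c/(c+d)] = (2109/3018) / (821/1959) = 0.69881/0.41909 = 1.66743

1.667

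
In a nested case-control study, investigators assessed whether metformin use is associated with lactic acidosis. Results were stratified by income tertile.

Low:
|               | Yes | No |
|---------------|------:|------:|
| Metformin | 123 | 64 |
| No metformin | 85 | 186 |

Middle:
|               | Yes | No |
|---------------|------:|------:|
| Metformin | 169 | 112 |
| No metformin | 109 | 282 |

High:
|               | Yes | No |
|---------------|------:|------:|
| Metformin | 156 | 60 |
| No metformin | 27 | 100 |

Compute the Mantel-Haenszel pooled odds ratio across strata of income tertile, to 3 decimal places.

OR_MH = Σ(aᵢdᵢ/nᵢ) / Σ(bᵢcᵢ/nᵢ), where nᵢ is the stratum total.
Stratum 1 (Low): n = 458; a·d/n = 123·186/458 = 49.9520; b·c/n = 64·85/458 = 11.8777
Stratum 2 (Middle): n = 672; a·d/n = 169·282/672 = 70.9196; b·c/n = 112·109/672 = 18.1667
Stratum 3 (High): n = 343; a·d/n = 156·100/343 = 45.4810; b·c/n = 60·27/343 = 4.7230
OR_MH = (49.9520 + 70.9196 + 45.4810) / (11.8777 + 18.1667 + 4.7230) = 166.3527 / 34.7674 = 4.78473

4.785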